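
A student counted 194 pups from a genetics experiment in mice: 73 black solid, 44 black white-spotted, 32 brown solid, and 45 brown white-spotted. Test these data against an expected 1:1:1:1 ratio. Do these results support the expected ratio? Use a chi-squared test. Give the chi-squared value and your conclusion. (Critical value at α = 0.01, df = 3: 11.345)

The 1:1:1:1 ratio has 4 parts, so with N = 194 the expected counts are:
  black solid: 194 × 1/4 = 48.5
  black white-spotted: 194 × 1/4 = 48.5
  brown solid: 194 × 1/4 = 48.5
  brown white-spotted: 194 × 1/4 = 48.5
χ² = Σ (O − E)² / E
  black solid: (73 − 48.5)² / 48.5 = 12.3763
  black white-spotted: (44 − 48.5)² / 48.5 = 0.4175
  brown solid: (32 − 48.5)² / 48.5 = 5.6134
  brown white-spotted: (45 − 48.5)² / 48.5 = 0.2526
χ² = 12.3763 + 0.4175 + 5.6134 + 0.2526 = 18.6598 ≈ 18.660
Degrees of freedom = 4 − 1 = 3; critical value at α = 0.01 is 11.345.
Since 18.660 > 11.345, we reject the null hypothesis — the data do not fit the 1:1:1:1 ratio.

18.660; not consistent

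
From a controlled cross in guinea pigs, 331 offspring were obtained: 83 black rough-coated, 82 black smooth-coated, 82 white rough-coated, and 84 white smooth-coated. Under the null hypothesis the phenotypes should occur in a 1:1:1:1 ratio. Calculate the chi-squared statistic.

Total ratio parts = 4. Expected numbers out of 331:
  black rough-coated: 331 × 1/4 = 82.75
  black smooth-coated: 331 × 1/4 = 82.75
  white rough-coated: 331 × 1/4 = 82.75
  white smooth-coated: 331 × 1/4 = 82.75
χ² = Σ (O − E)² / E
  black rough-coated: (83 − 82.75)² / 82.75 = 0.0008
  black smooth-coated: (82 − 82.75)² / 82.75 = 0.0068
  white rough-coated: (82 − 82.75)² / 82.75 = 0.0068
  white smooth-coated: (84 − 82.75)² / 82.75 = 0.0189
χ² = 0.0008 + 0.0068 + 0.0068 + 0.0189 = 0.0333 ≈ 0.033

0.033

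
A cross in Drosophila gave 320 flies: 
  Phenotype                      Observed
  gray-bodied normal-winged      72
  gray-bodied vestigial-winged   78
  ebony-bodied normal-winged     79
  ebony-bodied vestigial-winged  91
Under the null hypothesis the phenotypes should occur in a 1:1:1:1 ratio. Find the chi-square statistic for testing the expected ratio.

2.375

Total ratio parts = 4. Expected numbers out of 320:
  gray-bodied normal-winged: 320 × 1/4 = 80
  gray-bodied vestigial-winged: 320 × 1/4 = 80
  ebony-bodied normal-winged: 320 × 1/4 = 80
  ebony-bodied vestigial-winged: 320 × 1/4 = 80
χ² = Σ (O − E)² / E
  gray-bodied normal-winged: (72 − 80)² / 80 = 0.8000
  gray-bodied vestigial-winged: (78 − 80)² / 80 = 0.0500
  ebony-bodied normal-winged: (79 − 80)² / 80 = 0.0125
  ebony-bodied vestigial-winged: (91 − 80)² / 80 = 1.5125
χ² = 0.8000 + 0.0500 + 0.0125 + 1.5125 = 2.375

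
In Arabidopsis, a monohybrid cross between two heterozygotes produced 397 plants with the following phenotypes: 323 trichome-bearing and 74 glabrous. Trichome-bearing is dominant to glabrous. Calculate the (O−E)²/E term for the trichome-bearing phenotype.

2.141

For a monohybrid cross between heterozygotes with complete dominance, the expected phenotypic ratio is 3:1.
Under the 3:1 hypothesis (Σ ratio = 4, N = 397):
  trichome-bearing: 397 × 3/4 = 297.75
  glabrous: 397 × 1/4 = 99.25
Contribution of trichome-bearing: (323 − 297.75)² / 297.75 = 2.1413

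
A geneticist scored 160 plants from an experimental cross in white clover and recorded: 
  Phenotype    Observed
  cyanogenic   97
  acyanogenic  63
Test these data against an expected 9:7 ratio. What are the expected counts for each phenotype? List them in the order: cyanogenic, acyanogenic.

Total ratio parts = 16. Expected numbers out of 160:
  cyanogenic: 160 × 9/16 = 90
  acyanogenic: 160 × 7/16 = 70

90, 70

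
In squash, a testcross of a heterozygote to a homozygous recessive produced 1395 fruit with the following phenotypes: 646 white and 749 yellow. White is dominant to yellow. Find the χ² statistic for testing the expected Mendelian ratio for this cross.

7.605

A testcross of a heterozygote (Aa × aa) gives a 1:1 phenotypic ratio.
Total ratio parts = 2. Expected numbers out of 1395:
  white: 1395 × 1/2 = 697.5
  yellow: 1395 × 1/2 = 697.5
χ² = Σ (O − E)² / E
  white: (646 − 697.5)² / 697.5 = 3.8025
  yellow: (749 − 697.5)² / 697.5 = 3.8025
χ² = 3.8025 + 3.8025 = 7.605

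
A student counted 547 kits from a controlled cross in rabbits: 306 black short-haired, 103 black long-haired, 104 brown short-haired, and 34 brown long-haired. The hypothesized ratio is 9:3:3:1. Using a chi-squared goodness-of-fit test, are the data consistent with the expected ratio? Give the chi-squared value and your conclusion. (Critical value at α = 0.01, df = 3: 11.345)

Expected counts for N = 547 under a 9:3:3:1 ratio (total parts = 16):
  black short-haired: 547 × 9/16 = 307.6875
  black long-haired: 547 × 3/16 = 102.5625
  brown short-haired: 547 × 3/16 = 102.5625
  brown long-haired: 547 × 1/16 = 34.1875
χ² = Σ (O − E)² / E
  black short-haired: (306 − 307.6875)² / 307.6875 = 0.0093
  black long-haired: (103 − 102.5625)² / 102.5625 = 0.0019
  brown short-haired: (104 − 102.5625)² / 102.5625 = 0.0201
  brown long-haired: (34 − 34.1875)² / 34.1875 = 0.0010
χ² = 0.0093 + 0.0019 + 0.0201 + 0.0010 = 0.0323 ≈ 0.032
Degrees of freedom = 4 − 1 = 3; critical value at α = 0.01 is 11.345.
Since 0.032 < 11.345, we fail to reject the null hypothesis — the data are consistent with the 9:3:3:1 ratio.

0.032; consistent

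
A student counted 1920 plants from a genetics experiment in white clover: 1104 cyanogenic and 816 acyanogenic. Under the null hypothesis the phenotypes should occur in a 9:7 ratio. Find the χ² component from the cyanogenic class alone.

Expected counts for N = 1920 under a 9:7 ratio (total parts = 16):
  cyanogenic: 1920 × 9/16 = 1080
  acyanogenic: 1920 × 7/16 = 840
Contribution of cyanogenic: (1104 − 1080)² / 1080 = 0.5333

0.533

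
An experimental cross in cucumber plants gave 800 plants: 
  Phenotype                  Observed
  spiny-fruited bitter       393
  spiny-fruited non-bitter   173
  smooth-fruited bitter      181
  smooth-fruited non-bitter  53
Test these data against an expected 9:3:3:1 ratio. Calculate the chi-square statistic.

17.333

The 9:3:3:1 ratio has 16 parts, so with N = 800 the expected counts are:
  spiny-fruited bitter: 800 × 9/16 = 450
  spiny-fruited non-bitter: 800 × 3/16 = 150
  smooth-fruited bitter: 800 × 3/16 = 150
  smooth-fruited non-bitter: 800 × 1/16 = 50
χ² = Σ (O − E)² / E
  spiny-fruited bitter: (393 − 450)² / 450 = 7.2200
  spiny-fruited non-bitter: (173 − 150)² / 150 = 3.5267
  smooth-fruited bitter: (181 − 150)² / 150 = 6.4067
  smooth-fruited non-bitter: (53 − 50)² / 50 = 0.1800
χ² = 7.2200 + 3.5267 + 6.4067 + 0.1800 = 17.3334 ≈ 17.333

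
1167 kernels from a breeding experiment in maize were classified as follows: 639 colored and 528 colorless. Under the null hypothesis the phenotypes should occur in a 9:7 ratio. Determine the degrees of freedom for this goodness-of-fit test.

1

A goodness-of-fit test with 2 phenotype classes has df = 2 − 1 = 1.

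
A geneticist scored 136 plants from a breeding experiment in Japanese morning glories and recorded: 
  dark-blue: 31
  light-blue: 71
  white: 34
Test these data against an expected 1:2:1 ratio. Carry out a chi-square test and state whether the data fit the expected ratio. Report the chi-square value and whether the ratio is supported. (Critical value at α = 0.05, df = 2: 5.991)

Under the 1:2:1 hypothesis (Σ ratio = 4, N = 136):
  dark-blue: 136 × 1/4 = 34
  light-blue: 136 × 2/4 = 68
  white: 136 × 1/4 = 34
χ² = Σ (O − E)² / E
  dark-blue: (31 − 34)² / 34 = 0.2647
  light-blue: (71 − 68)² / 68 = 0.1324
  white: (34 − 34)² / 34 = 0.0000
χ² = 0.2647 + 0.1324 + 0.0000 = 0.3971 ≈ 0.397
Degrees of freedom = 3 − 1 = 2; critical value at α = 0.05 is 5.991.
Since 0.397 < 5.991, we fail to reject the null hypothesis — the data are consistent with the 1:2:1 ratio.

0.397; consistent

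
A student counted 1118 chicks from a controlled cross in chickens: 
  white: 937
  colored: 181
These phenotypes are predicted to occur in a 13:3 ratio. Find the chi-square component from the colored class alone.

The 13:3 ratio has 16 parts, so with N = 1118 the expected counts are:
  white: 1118 × 13/16 = 908.375
  colored: 1118 × 3/16 = 209.625
Contribution of colored: (181 − 209.625)² / 209.625 = 3.9088

3.909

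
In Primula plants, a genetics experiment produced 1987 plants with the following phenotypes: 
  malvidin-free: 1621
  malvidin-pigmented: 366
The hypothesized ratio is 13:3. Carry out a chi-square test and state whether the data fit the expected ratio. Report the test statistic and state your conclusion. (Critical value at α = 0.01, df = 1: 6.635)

0.142; consistent

Expected counts for N = 1987 under a 13:3 ratio (total parts = 16):
  malvidin-free: 1987 × 13/16 = 1614.4375
  malvidin-pigmented: 1987 × 3/16 = 372.5625
χ² = Σ (O − E)² / E
  malvidin-free: (1621 − 1614.4375)² / 1614.4375 = 0.0267
  malvidin-pigmented: (366 − 372.5625)² / 372.5625 = 0.1156
χ² = 0.0267 + 0.1156 = 0.1423 ≈ 0.142
Degrees of freedom = 2 − 1 = 1; critical value at α = 0.01 is 6.635.
Since 0.142 < 6.635, we fail to reject the null hypothesis — the data are consistent with the 13:3 ratio.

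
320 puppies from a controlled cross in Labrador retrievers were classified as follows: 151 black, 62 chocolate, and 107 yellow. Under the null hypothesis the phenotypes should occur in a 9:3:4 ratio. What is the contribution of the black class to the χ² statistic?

4.672

Under the 9:3:4 hypothesis (Σ ratio = 16, N = 320):
  black: 320 × 9/16 = 180
  chocolate: 320 × 3/16 = 60
  yellow: 320 × 4/16 = 80
Contribution of black: (151 − 180)² / 180 = 4.6722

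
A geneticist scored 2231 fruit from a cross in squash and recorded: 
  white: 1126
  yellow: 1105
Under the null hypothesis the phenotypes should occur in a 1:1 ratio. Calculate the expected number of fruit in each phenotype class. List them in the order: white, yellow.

1115.5, 1115.5

Under the 1:1 hypothesis (Σ ratio = 2, N = 2231):
  white: 2231 × 1/2 = 1115.5
  yellow: 2231 × 1/2 = 1115.5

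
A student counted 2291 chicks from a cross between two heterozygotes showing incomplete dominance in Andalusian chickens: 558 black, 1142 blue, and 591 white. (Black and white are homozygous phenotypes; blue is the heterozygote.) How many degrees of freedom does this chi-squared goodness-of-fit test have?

With incomplete dominance, a heterozygote × heterozygote cross gives a 1:2:1 phenotypic ratio.
A goodness-of-fit test with 3 phenotype classes has df = 3 − 1 = 2.

2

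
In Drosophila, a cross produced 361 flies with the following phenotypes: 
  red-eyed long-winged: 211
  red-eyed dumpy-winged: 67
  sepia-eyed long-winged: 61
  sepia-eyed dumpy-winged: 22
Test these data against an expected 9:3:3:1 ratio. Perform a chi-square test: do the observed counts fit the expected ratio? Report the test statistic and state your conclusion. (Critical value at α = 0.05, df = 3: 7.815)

The 9:3:3:1 ratio has 16 parts, so with N = 361 the expected counts are:
  red-eyed long-winged: 361 × 9/16 = 203.0625
  red-eyed dumpy-winged: 361 × 3/16 = 67.6875
  sepia-eyed long-winged: 361 × 3/16 = 67.6875
  sepia-eyed dumpy-winged: 361 × 1/16 = 22.5625
χ² = Σ (O − E)² / E
  red-eyed long-winged: (211 − 203.0625)² / 203.0625 = 0.3103
  red-eyed dumpy-winged: (67 − 67.6875)² / 67.6875 = 0.0070
  sepia-eyed long-winged: (61 − 67.6875)² / 67.6875 = 0.6607
  sepia-eyed dumpy-winged: (22 − 22.5625)² / 22.5625 = 0.0140
χ² = 0.3103 + 0.0070 + 0.6607 + 0.0140 = 0.992
Degrees of freedom = 4 − 1 = 3; critical value at α = 0.05 is 7.815.
Since 0.992 < 7.815, we fail to reject the null hypothesis — the data are consistent with the 9:3:3:1 ratio.

0.992; consistent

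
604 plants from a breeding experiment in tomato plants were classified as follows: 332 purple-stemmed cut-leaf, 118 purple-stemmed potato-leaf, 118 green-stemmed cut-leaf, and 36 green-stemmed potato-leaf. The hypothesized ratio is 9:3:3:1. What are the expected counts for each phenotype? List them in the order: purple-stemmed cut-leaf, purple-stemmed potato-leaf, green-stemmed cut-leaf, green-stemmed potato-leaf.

339.75, 113.25, 113.25, 37.75

Total ratio parts = 16. Expected numbers out of 604:
  purple-stemmed cut-leaf: 604 × 9/16 = 339.75
  purple-stemmed potato-leaf: 604 × 3/16 = 113.25
  green-stemmed cut-leaf: 604 × 3/16 = 113.25
  green-stemmed potato-leaf: 604 × 1/16 = 37.75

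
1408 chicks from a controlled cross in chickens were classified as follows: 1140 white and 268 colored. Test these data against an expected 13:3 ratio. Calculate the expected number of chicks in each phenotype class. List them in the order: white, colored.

The 13:3 ratio has 16 parts, so with N = 1408 the expected counts are:
  white: 1408 × 13/16 = 1144
  colored: 1408 × 3/16 = 264

1144, 264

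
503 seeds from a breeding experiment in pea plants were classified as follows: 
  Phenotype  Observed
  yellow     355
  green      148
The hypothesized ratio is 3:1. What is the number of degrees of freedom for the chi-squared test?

A goodness-of-fit test with 2 phenotype classes has df = 2 − 1 = 1.

1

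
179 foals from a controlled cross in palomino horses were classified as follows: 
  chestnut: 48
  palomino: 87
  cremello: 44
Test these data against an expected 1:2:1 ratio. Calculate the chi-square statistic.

0.318

The 1:2:1 ratio has 4 parts, so with N = 179 the expected counts are:
  chestnut: 179 × 1/4 = 44.75
  palomino: 179 × 2/4 = 89.5
  cremello: 179 × 1/4 = 44.75
χ² = Σ (O − E)² / E
  chestnut: (48 − 44.75)² / 44.75 = 0.2360
  palomino: (87 − 89.5)² / 89.5 = 0.0698
  cremello: (44 − 44.75)² / 44.75 = 0.0126
χ² = 0.2360 + 0.0698 + 0.0126 = 0.3184 ≈ 0.318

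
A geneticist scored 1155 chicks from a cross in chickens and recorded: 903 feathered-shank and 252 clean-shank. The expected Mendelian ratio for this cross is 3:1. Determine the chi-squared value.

6.236

Expected counts for N = 1155 under a 3:1 ratio (total parts = 4):
  feathered-shank: 1155 × 3/4 = 866.25
  clean-shank: 1155 × 1/4 = 288.75
χ² = Σ (O − E)² / E
  feathered-shank: (903 − 866.25)² / 866.25 = 1.5591
  clean-shank: (252 − 288.75)² / 288.75 = 4.6773
χ² = 1.5591 + 4.6773 = 6.2364 ≈ 6.236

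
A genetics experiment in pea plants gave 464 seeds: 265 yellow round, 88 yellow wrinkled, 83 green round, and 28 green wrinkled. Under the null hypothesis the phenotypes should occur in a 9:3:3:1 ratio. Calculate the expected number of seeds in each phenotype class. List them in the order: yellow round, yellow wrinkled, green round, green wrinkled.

The 9:3:3:1 ratio has 16 parts, so with N = 464 the expected counts are:
  yellow round: 464 × 9/16 = 261
  yellow wrinkled: 464 × 3/16 = 87
  green round: 464 × 3/16 = 87
  green wrinkled: 464 × 1/16 = 29

261, 87, 87, 29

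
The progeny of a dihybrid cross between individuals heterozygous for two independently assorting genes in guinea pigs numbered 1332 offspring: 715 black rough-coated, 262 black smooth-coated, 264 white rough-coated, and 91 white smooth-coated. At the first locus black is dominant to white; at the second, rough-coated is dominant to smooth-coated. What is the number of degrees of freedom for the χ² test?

3

A dihybrid F₂ with independent assortment and complete dominance at both loci gives a 9:3:3:1 phenotypic ratio.
A goodness-of-fit test with 4 phenotype classes has df = 4 − 1 = 3.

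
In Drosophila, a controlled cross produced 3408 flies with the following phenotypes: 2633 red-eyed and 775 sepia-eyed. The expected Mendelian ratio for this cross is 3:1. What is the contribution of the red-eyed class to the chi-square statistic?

The 3:1 ratio has 4 parts, so with N = 3408 the expected counts are:
  red-eyed: 3408 × 3/4 = 2556
  sepia-eyed: 3408 × 1/4 = 852
Contribution of red-eyed: (2633 − 2556)² / 2556 = 2.3196

2.320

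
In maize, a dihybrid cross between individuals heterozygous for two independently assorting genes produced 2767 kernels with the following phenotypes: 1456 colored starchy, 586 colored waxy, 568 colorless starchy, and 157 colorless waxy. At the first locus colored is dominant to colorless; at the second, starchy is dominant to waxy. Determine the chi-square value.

A dihybrid F₂ with independent assortment and complete dominance at both loci gives a 9:3:3:1 phenotypic ratio.
The 9:3:3:1 ratio has 16 parts, so with N = 2767 the expected counts are:
  colored starchy: 2767 × 9/16 = 1556.4375
  colored waxy: 2767 × 3/16 = 518.8125
  colorless starchy: 2767 × 3/16 = 518.8125
  colorless waxy: 2767 × 1/16 = 172.9375
χ² = Σ (O − E)² / E
  colored starchy: (1456 − 1556.4375)² / 1556.4375 = 6.4813
  colored waxy: (586 − 518.8125)² / 518.8125 = 8.7009
  colorless starchy: (568 − 518.8125)² / 518.8125 = 4.6634
  colorless waxy: (157 − 172.9375)² / 172.9375 = 1.4688
χ² = 6.4813 + 8.7009 + 4.6634 + 1.4688 = 21.3144 ≈ 21.314

21.314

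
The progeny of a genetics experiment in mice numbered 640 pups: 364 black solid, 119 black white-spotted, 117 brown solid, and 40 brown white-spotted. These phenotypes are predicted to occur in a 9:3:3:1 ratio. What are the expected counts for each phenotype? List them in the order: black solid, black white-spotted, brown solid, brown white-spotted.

Expected counts for N = 640 under a 9:3:3:1 ratio (total parts = 16):
  black solid: 640 × 9/16 = 360
  black white-spotted: 640 × 3/16 = 120
  brown solid: 640 × 3/16 = 120
  brown white-spotted: 640 × 1/16 = 40

360, 120, 120, 40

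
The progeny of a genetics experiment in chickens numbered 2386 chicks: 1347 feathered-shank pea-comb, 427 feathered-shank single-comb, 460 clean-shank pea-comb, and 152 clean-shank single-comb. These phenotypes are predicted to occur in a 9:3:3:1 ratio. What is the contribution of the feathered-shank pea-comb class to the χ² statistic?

Expected counts for N = 2386 under a 9:3:3:1 ratio (total parts = 16):
  feathered-shank pea-comb: 2386 × 9/16 = 1342.125
  feathered-shank single-comb: 2386 × 3/16 = 447.375
  clean-shank pea-comb: 2386 × 3/16 = 447.375
  clean-shank single-comb: 2386 × 1/16 = 149.125
Contribution of feathered-shank pea-comb: (1347 − 1342.125)² / 1342.125 = 0.0177

0.018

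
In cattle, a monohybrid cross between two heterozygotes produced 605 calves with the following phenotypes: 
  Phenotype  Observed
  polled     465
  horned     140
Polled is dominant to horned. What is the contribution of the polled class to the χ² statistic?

0.279

For a monohybrid cross between heterozygotes with complete dominance, the expected phenotypic ratio is 3:1.
Expected counts for N = 605 under a 3:1 ratio (total parts = 4):
  polled: 605 × 3/4 = 453.75
  horned: 605 × 1/4 = 151.25
Contribution of polled: (465 − 453.75)² / 453.75 = 0.2789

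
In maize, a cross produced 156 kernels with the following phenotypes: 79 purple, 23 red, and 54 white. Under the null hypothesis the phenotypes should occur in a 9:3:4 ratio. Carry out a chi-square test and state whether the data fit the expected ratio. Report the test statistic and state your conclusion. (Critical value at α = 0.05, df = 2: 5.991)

7.977; not consistent

Expected counts for N = 156 under a 9:3:4 ratio (total parts = 16):
  purple: 156 × 9/16 = 87.75
  red: 156 × 3/16 = 29.25
  white: 156 × 4/16 = 39
χ² = Σ (O − E)² / E
  purple: (79 − 87.75)² / 87.75 = 0.8725
  red: (23 − 29.25)² / 29.25 = 1.3355
  white: (54 − 39)² / 39 = 5.7692
χ² = 0.8725 + 1.3355 + 5.7692 = 7.9772 ≈ 7.977
Degrees of freedom = 3 − 1 = 2; critical value at α = 0.05 is 5.991.
Since 7.977 > 5.991, we reject the null hypothesis — the data do not fit the 9:3:4 ratio.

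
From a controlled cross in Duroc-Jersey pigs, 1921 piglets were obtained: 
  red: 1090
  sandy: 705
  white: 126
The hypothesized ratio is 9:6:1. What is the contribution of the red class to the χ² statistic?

Under the 9:6:1 hypothesis (Σ ratio = 16, N = 1921):
  red: 1921 × 9/16 = 1080.5625
  sandy: 1921 × 6/16 = 720.375
  white: 1921 × 1/16 = 120.0625
Contribution of red: (1090 − 1080.5625)² / 1080.5625 = 0.0824

0.082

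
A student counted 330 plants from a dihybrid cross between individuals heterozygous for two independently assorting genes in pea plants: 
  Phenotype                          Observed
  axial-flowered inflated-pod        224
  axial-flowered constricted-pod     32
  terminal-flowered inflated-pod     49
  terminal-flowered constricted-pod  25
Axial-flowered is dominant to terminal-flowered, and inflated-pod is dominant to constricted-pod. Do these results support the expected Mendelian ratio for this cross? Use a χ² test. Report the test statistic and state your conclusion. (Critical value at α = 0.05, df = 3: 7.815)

A dihybrid F₂ with independent assortment and complete dominance at both loci gives a 9:3:3:1 phenotypic ratio.
Total ratio parts = 16. Expected numbers out of 330:
  axial-flowered inflated-pod: 330 × 9/16 = 185.625
  axial-flowered constricted-pod: 330 × 3/16 = 61.875
  terminal-flowered inflated-pod: 330 × 3/16 = 61.875
  terminal-flowered constricted-pod: 330 × 1/16 = 20.625
χ² = Σ (O − E)² / E
  axial-flowered inflated-pod: (224 − 185.625)² / 185.625 = 7.9334
  axial-flowered constricted-pod: (32 − 61.875)² / 61.875 = 14.4245
  terminal-flowered inflated-pod: (49 − 61.875)² / 61.875 = 2.6790
  terminal-flowered constricted-pod: (25 − 20.625)² / 20.625 = 0.9280
χ² = 7.9334 + 14.4245 + 2.6790 + 0.9280 = 25.9649 ≈ 25.965
Degrees of freedom = 4 − 1 = 3; critical value at α = 0.05 is 7.815.
Since 25.965 > 7.815, we reject the null hypothesis — the data do not fit the 9:3:3:1 ratio.

25.965; not consistent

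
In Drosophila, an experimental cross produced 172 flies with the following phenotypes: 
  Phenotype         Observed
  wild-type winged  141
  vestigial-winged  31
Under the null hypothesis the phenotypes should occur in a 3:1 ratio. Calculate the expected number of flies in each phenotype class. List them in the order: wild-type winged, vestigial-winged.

The 3:1 ratio has 4 parts, so with N = 172 the expected counts are:
  wild-type winged: 172 × 3/4 = 129
  vestigial-winged: 172 × 1/4 = 43

129, 43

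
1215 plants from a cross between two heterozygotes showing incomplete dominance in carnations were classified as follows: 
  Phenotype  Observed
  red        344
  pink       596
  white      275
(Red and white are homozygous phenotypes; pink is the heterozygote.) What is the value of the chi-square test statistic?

With incomplete dominance, a heterozygote × heterozygote cross gives a 1:2:1 phenotypic ratio.
The 1:2:1 ratio has 4 parts, so with N = 1215 the expected counts are:
  red: 1215 × 1/4 = 303.75
  pink: 1215 × 2/4 = 607.5
  white: 1215 × 1/4 = 303.75
χ² = Σ (O − E)² / E
  red: (344 − 303.75)² / 303.75 = 5.3335
  pink: (596 − 607.5)² / 607.5 = 0.2177
  white: (275 − 303.75)² / 303.75 = 2.7212
χ² = 5.3335 + 0.2177 + 2.7212 = 8.2724 ≈ 8.272

8.272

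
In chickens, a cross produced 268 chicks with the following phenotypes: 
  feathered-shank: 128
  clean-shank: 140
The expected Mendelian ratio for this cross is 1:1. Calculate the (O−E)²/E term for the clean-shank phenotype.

Total ratio parts = 2. Expected numbers out of 268:
  feathered-shank: 268 × 1/2 = 134
  clean-shank: 268 × 1/2 = 134
Contribution of clean-shank: (140 − 134)² / 134 = 0.2687

0.269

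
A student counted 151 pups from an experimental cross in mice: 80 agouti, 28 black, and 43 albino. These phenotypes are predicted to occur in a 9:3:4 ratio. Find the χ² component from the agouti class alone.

0.287

The 9:3:4 ratio has 16 parts, so with N = 151 the expected counts are:
  agouti: 151 × 9/16 = 84.9375
  black: 151 × 3/16 = 28.3125
  albino: 151 × 4/16 = 37.75
Contribution of agouti: (80 − 84.9375)² / 84.9375 = 0.2870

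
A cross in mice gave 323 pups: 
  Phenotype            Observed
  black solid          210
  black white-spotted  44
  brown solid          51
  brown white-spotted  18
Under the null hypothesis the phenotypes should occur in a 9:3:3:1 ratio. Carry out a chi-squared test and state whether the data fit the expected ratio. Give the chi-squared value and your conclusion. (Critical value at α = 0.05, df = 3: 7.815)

Expected counts for N = 323 under a 9:3:3:1 ratio (total parts = 16):
  black solid: 323 × 9/16 = 181.6875
  black white-spotted: 323 × 3/16 = 60.5625
  brown solid: 323 × 3/16 = 60.5625
  brown white-spotted: 323 × 1/16 = 20.1875
χ² = Σ (O − E)² / E
  black solid: (210 − 181.6875)² / 181.6875 = 4.4120
  black white-spotted: (44 − 60.5625)² / 60.5625 = 4.5295
  brown solid: (51 − 60.5625)² / 60.5625 = 1.5099
  brown white-spotted: (18 − 20.1875)² / 20.1875 = 0.2370
χ² = 4.4120 + 4.5295 + 1.5099 + 0.2370 = 10.6884 ≈ 10.688
Degrees of freedom = 4 − 1 = 3; critical value at α = 0.05 is 7.815.
Since 10.688 > 7.815, we reject the null hypothesis — the data do not fit the 9:3:3:1 ratio.

10.688; not consistent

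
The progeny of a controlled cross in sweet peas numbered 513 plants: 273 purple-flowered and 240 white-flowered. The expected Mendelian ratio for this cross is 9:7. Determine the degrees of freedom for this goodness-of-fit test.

A goodness-of-fit test with 2 phenotype classes has df = 2 − 1 = 1.

1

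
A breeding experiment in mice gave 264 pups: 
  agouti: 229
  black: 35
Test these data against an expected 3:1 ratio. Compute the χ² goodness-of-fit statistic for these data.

Total ratio parts = 4. Expected numbers out of 264:
  agouti: 264 × 3/4 = 198
  black: 264 × 1/4 = 66
χ² = Σ (O − E)² / E
  agouti: (229 − 198)² / 198 = 4.8535
  black: (35 − 66)² / 66 = 14.5606
χ² = 4.8535 + 14.5606 = 19.4141 ≈ 19.414

19.414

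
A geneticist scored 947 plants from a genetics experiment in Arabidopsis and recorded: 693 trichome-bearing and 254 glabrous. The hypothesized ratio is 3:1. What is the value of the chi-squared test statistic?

Under the 3:1 hypothesis (Σ ratio = 4, N = 947):
  trichome-bearing: 947 × 3/4 = 710.25
  glabrous: 947 × 1/4 = 236.75
χ² = Σ (O − E)² / E
  trichome-bearing: (693 − 710.25)² / 710.25 = 0.4190
  glabrous: (254 − 236.75)² / 236.75 = 1.2569
χ² = 0.4190 + 1.2569 = 1.6759 ≈ 1.676

1.676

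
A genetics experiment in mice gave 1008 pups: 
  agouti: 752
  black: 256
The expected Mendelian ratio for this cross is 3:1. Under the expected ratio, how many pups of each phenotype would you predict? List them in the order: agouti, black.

Under the 3:1 hypothesis (Σ ratio = 4, N = 1008):
  agouti: 1008 × 3/4 = 756
  black: 1008 × 1/4 = 252

756, 252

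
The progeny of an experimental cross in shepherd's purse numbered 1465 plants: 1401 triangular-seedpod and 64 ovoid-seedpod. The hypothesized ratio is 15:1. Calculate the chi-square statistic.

8.850

The 15:1 ratio has 16 parts, so with N = 1465 the expected counts are:
  triangular-seedpod: 1465 × 15/16 = 1373.4375
  ovoid-seedpod: 1465 × 1/16 = 91.5625
χ² = Σ (O − E)² / E
  triangular-seedpod: (1401 − 1373.4375)² / 1373.4375 = 0.5531
  ovoid-seedpod: (64 − 91.5625)² / 91.5625 = 8.2970
χ² = 0.5531 + 8.2970 = 8.8501 ≈ 8.850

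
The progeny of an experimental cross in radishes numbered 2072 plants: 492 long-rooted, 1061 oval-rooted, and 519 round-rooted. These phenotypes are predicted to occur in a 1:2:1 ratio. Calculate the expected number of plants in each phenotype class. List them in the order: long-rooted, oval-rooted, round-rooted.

518, 1036, 518

Total ratio parts = 4. Expected numbers out of 2072:
  long-rooted: 2072 × 1/4 = 518
  oval-rooted: 2072 × 2/4 = 1036
  round-rooted: 2072 × 1/4 = 518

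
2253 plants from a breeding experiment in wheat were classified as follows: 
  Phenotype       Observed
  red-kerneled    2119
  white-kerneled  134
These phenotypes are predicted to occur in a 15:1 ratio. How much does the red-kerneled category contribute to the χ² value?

0.022

Expected counts for N = 2253 under a 15:1 ratio (total parts = 16):
  red-kerneled: 2253 × 15/16 = 2112.1875
  white-kerneled: 2253 × 1/16 = 140.8125
Contribution of red-kerneled: (2119 − 2112.1875)² / 2112.1875 = 0.0220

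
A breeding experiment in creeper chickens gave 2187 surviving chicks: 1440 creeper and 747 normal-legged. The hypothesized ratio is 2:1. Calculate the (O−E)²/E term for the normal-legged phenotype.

0.444

Under the 2:1 hypothesis (Σ ratio = 3, N = 2187):
  creeper: 2187 × 2/3 = 1458
  normal-legged: 2187 × 1/3 = 729
Contribution of normal-legged: (747 − 729)² / 729 = 0.4444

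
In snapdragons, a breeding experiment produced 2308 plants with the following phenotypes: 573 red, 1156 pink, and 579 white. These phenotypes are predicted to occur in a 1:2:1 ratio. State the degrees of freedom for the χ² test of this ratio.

A goodness-of-fit test with 3 phenotype classes has df = 3 − 1 = 2.

2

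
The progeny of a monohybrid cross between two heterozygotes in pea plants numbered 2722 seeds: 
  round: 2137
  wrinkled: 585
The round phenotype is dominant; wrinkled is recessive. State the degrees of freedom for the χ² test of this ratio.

1

For a monohybrid cross between heterozygotes with complete dominance, the expected phenotypic ratio is 3:1.
A goodness-of-fit test with 2 phenotype classes has df = 2 − 1 = 1.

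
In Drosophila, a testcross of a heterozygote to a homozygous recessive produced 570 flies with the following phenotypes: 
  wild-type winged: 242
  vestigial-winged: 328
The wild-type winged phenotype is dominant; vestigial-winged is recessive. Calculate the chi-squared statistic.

A testcross of a heterozygote (Aa × aa) gives a 1:1 phenotypic ratio.
Expected counts for N = 570 under a 1:1 ratio (total parts = 2):
  wild-type winged: 570 × 1/2 = 285
  vestigial-winged: 570 × 1/2 = 285
χ² = Σ (O − E)² / E
  wild-type winged: (242 − 285)² / 285 = 6.4877
  vestigial-winged: (328 − 285)² / 285 = 6.4877
χ² = 6.4877 + 6.4877 = 12.9754 ≈ 12.975

12.975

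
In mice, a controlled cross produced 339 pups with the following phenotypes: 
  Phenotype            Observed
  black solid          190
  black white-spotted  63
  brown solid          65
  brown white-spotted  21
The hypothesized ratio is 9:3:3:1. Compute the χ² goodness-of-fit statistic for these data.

Under the 9:3:3:1 hypothesis (Σ ratio = 16, N = 339):
  black solid: 339 × 9/16 = 190.6875
  black white-spotted: 339 × 3/16 = 63.5625
  brown solid: 339 × 3/16 = 63.5625
  brown white-spotted: 339 × 1/16 = 21.1875
χ² = Σ (O − E)² / E
  black solid: (190 − 190.6875)² / 190.6875 = 0.0025
  black white-spotted: (63 − 63.5625)² / 63.5625 = 0.0050
  brown solid: (65 − 63.5625)² / 63.5625 = 0.0325
  brown white-spotted: (21 − 21.1875)² / 21.1875 = 0.0017
χ² = 0.0025 + 0.0050 + 0.0325 + 0.0017 = 0.0417 ≈ 0.042

0.042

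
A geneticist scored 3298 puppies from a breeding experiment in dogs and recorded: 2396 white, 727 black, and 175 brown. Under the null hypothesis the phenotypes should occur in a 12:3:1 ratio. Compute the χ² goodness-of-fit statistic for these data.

The 12:3:1 ratio has 16 parts, so with N = 3298 the expected counts are:
  white: 3298 × 12/16 = 2473.5
  black: 3298 × 3/16 = 618.375
  brown: 3298 × 1/16 = 206.125
χ² = Σ (O − E)² / E
  white: (2396 − 2473.5)² / 2473.5 = 2.4282
  black: (727 − 618.375)² / 618.375 = 19.0813
  brown: (175 − 206.125)² / 206.125 = 4.6999
χ² = 2.4282 + 19.0813 + 4.6999 = 26.2094 ≈ 26.209

26.209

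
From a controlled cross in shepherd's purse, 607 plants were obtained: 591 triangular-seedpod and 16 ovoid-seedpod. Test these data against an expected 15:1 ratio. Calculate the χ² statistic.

Total ratio parts = 16. Expected numbers out of 607:
  triangular-seedpod: 607 × 15/16 = 569.0625
  ovoid-seedpod: 607 × 1/16 = 37.9375
χ² = Σ (O − E)² / E
  triangular-seedpod: (591 − 569.0625)² / 569.0625 = 0.8457
  ovoid-seedpod: (16 − 37.9375)² / 37.9375 = 12.6854
χ² = 0.8457 + 12.6854 = 13.5311 ≈ 13.531

13.531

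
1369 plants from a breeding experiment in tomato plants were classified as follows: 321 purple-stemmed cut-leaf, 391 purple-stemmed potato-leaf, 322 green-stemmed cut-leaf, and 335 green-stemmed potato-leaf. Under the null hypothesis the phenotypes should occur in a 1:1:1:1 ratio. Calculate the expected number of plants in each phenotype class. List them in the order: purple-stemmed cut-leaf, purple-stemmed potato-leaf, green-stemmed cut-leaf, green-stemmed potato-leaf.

The 1:1:1:1 ratio has 4 parts, so with N = 1369 the expected counts are:
  purple-stemmed cut-leaf: 1369 × 1/4 = 342.25
  purple-stemmed potato-leaf: 1369 × 1/4 = 342.25
  green-stemmed cut-leaf: 1369 × 1/4 = 342.25
  green-stemmed potato-leaf: 1369 × 1/4 = 342.25

342.25, 342.25, 342.25, 342.25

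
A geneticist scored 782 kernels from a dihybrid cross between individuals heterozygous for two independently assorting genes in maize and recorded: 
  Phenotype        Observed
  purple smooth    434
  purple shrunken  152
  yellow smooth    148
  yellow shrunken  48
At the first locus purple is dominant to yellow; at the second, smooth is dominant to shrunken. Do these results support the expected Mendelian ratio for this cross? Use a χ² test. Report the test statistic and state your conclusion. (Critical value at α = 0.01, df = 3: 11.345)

A dihybrid F₂ with independent assortment and complete dominance at both loci gives a 9:3:3:1 phenotypic ratio.
Under the 9:3:3:1 hypothesis (Σ ratio = 16, N = 782):
  purple smooth: 782 × 9/16 = 439.875
  purple shrunken: 782 × 3/16 = 146.625
  yellow smooth: 782 × 3/16 = 146.625
  yellow shrunken: 782 × 1/16 = 48.875
χ² = Σ (O − E)² / E
  purple smooth: (434 − 439.875)² / 439.875 = 0.0785
  purple shrunken: (152 − 146.625)² / 146.625 = 0.1970
  yellow smooth: (148 − 146.625)² / 146.625 = 0.0129
  yellow shrunken: (48 − 48.875)² / 48.875 = 0.0157
χ² = 0.0785 + 0.1970 + 0.0129 + 0.0157 = 0.3041 ≈ 0.304
Degrees of freedom = 4 − 1 = 3; critical value at α = 0.01 is 11.345.
Since 0.304 < 11.345, we fail to reject the null hypothesis — the data are consistent with the 9:3:3:1 ratio.

0.304; consistent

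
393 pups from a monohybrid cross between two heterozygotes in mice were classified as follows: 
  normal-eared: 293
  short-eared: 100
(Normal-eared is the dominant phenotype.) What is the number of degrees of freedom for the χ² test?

For a monohybrid cross between heterozygotes with complete dominance, the expected phenotypic ratio is 3:1.
A goodness-of-fit test with 2 phenotype classes has df = 2 − 1 = 1.

1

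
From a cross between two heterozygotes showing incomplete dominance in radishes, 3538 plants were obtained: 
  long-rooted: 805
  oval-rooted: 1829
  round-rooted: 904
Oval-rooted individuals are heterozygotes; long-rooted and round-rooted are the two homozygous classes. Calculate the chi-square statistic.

With incomplete dominance, a heterozygote × heterozygote cross gives a 1:2:1 phenotypic ratio.
Expected counts for N = 3538 under a 1:2:1 ratio (total parts = 4):
  long-rooted: 3538 × 1/4 = 884.5
  oval-rooted: 3538 × 2/4 = 1769
  round-rooted: 3538 × 1/4 = 884.5
χ² = Σ (O − E)² / E
  long-rooted: (805 − 884.5)² / 884.5 = 7.1456
  oval-rooted: (1829 − 1769)² / 1769 = 2.0350
  round-rooted: (904 − 884.5)² / 884.5 = 0.4299
χ² = 7.1456 + 2.0350 + 0.4299 = 9.6105 ≈ 9.611

9.611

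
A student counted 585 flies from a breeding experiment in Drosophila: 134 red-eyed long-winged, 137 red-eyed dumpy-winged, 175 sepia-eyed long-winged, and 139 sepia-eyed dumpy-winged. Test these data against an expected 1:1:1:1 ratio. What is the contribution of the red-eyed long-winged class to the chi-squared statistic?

Expected counts for N = 585 under a 1:1:1:1 ratio (total parts = 4):
  red-eyed long-winged: 585 × 1/4 = 146.25
  red-eyed dumpy-winged: 585 × 1/4 = 146.25
  sepia-eyed long-winged: 585 × 1/4 = 146.25
  sepia-eyed dumpy-winged: 585 × 1/4 = 146.25
Contribution of red-eyed long-winged: (134 − 146.25)² / 146.25 = 1.0261

1.026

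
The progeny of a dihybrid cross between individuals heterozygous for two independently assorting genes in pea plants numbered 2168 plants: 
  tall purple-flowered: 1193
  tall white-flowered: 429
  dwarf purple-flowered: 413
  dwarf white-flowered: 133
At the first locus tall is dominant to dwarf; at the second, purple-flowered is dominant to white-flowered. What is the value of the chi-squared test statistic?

A dihybrid F₂ with independent assortment and complete dominance at both loci gives a 9:3:3:1 phenotypic ratio.
Total ratio parts = 16. Expected numbers out of 2168:
  tall purple-flowered: 2168 × 9/16 = 1219.5
  tall white-flowered: 2168 × 3/16 = 406.5
  dwarf purple-flowered: 2168 × 3/16 = 406.5
  dwarf white-flowered: 2168 × 1/16 = 135.5
χ² = Σ (O − E)² / E
  tall purple-flowered: (1193 − 1219.5)² / 1219.5 = 0.5759
  tall white-flowered: (429 − 406.5)² / 406.5 = 1.2454
  dwarf purple-flowered: (413 − 406.5)² / 406.5 = 0.1039
  dwarf white-flowered: (133 − 135.5)² / 135.5 = 0.0461
χ² = 0.5759 + 1.2454 + 0.1039 + 0.0461 = 1.9713 ≈ 1.971

1.971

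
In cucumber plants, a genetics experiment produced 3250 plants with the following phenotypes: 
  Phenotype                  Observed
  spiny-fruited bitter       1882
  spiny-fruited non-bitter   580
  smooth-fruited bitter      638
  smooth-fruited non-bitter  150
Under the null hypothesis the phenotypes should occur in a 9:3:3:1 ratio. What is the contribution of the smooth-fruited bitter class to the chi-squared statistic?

1.345

The 9:3:3:1 ratio has 16 parts, so with N = 3250 the expected counts are:
  spiny-fruited bitter: 3250 × 9/16 = 1828.125
  spiny-fruited non-bitter: 3250 × 3/16 = 609.375
  smooth-fruited bitter: 3250 × 3/16 = 609.375
  smooth-fruited non-bitter: 3250 × 1/16 = 203.125
Contribution of smooth-fruited bitter: (638 − 609.375)² / 609.375 = 1.3446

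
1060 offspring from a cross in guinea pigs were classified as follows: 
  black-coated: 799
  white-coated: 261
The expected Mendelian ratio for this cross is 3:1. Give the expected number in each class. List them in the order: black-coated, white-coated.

The 3:1 ratio has 4 parts, so with N = 1060 the expected counts are:
  black-coated: 1060 × 3/4 = 795
  white-coated: 1060 × 1/4 = 265

795, 265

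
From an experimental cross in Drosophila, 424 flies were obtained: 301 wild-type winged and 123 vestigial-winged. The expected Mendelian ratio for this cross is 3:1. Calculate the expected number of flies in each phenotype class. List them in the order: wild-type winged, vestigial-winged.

The 3:1 ratio has 4 parts, so with N = 424 the expected counts are:
  wild-type winged: 424 × 3/4 = 318
  vestigial-winged: 424 × 1/4 = 106

318, 106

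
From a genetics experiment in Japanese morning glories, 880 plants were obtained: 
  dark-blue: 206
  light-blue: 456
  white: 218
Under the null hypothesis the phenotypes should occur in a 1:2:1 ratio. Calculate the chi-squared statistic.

Expected counts for N = 880 under a 1:2:1 ratio (total parts = 4):
  dark-blue: 880 × 1/4 = 220
  light-blue: 880 × 2/4 = 440
  white: 880 × 1/4 = 220
χ² = Σ (O − E)² / E
  dark-blue: (206 − 220)² / 220 = 0.8909
  light-blue: (456 − 440)² / 440 = 0.5818
  white: (218 − 220)² / 220 = 0.0182
χ² = 0.8909 + 0.5818 + 0.0182 = 1.4909 ≈ 1.491

1.491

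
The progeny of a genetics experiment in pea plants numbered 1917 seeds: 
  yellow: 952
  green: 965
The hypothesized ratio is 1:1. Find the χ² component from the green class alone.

Total ratio parts = 2. Expected numbers out of 1917:
  yellow: 1917 × 1/2 = 958.5
  green: 1917 × 1/2 = 958.5
Contribution of green: (965 − 958.5)² / 958.5 = 0.0441

0.044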